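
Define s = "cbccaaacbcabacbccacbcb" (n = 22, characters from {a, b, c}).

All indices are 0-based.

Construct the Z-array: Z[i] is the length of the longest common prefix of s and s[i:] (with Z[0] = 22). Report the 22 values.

Z[0]=22
i=1: i≥r, start 0; Z[1]=0
i=2: i≥r, start 0; Z[2]=1 grow→box=[2,3)
i=3: i≥r, start 0; Z[3]=1 grow→box=[3,4)
i=4: i≥r, start 0; Z[4]=0
i=5: i≥r, start 0; Z[5]=0
i=6: i≥r, start 0; Z[6]=0
i=7: i≥r, start 0; Z[7]=3 grow→box=[7,10)
i=8: min(r-i=2, Z[1]=0)=0; Z[8]=0
i=9: min(r-i=1, Z[2]=1)=1; Z[9]=1
i=10: i≥r, start 0; Z[10]=0
i=11: i≥r, start 0; Z[11]=0
i=12: i≥r, start 0; Z[12]=0
i=13: i≥r, start 0; Z[13]=5 grow→box=[13,18)
i=14: min(r-i=4, Z[1]=0)=0; Z[14]=0
i=15: min(r-i=3, Z[2]=1)=1; Z[15]=1
i=16: min(r-i=2, Z[3]=1)=1; Z[16]=1
i=17: min(r-i=1, Z[4]=0)=0; Z[17]=0
i=18: i≥r, start 0; Z[18]=3 grow→box=[18,21)
i=19: min(r-i=2, Z[1]=0)=0; Z[19]=0
i=20: min(r-i=1, Z[2]=1)=1; Z[20]=2 grow→box=[20,22)
i=21: min(r-i=1, Z[1]=0)=0; Z[21]=0

[22, 0, 1, 1, 0, 0, 0, 3, 0, 1, 0, 0, 0, 5, 0, 1, 1, 0, 3, 0, 2, 0]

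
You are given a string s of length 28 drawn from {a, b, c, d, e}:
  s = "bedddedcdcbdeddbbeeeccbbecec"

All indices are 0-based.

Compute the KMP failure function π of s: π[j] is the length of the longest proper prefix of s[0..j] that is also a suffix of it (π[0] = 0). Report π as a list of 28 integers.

[0, 0, 0, 0, 0, 0, 0, 0, 0, 0, 1, 0, 0, 0, 0, 1, 1, 2, 0, 0, 0, 0, 1, 1, 2, 0, 0, 0]

π[0] = 0
j=1 s[j]='e': π[1]=0 (border '')
j=2 s[j]='d': π[2]=0 (border '')
j=3 s[j]='d': π[3]=0 (border '')
j=4 s[j]='d': π[4]=0 (border '')
j=5 s[j]='e': π[5]=0 (border '')
j=6 s[j]='d': π[6]=0 (border '')
j=7 s[j]='c': π[7]=0 (border '')
j=8 s[j]='d': π[8]=0 (border '')
j=9 s[j]='c': π[9]=0 (border '')
j=10 s[j]='b': π[10]=1 (border 'b')
j=11 s[j]='d': k: 1→0; π[11]=0 (border '')
j=12 s[j]='e': π[12]=0 (border '')
j=13 s[j]='d': π[13]=0 (border '')
j=14 s[j]='d': π[14]=0 (border '')
j=15 s[j]='b': π[15]=1 (border 'b')
j=16 s[j]='b': k: 1→0; π[16]=1 (border 'b')
j=17 s[j]='e': π[17]=2 (border 'be')
j=18 s[j]='e': k: 2→0; π[18]=0 (border '')
j=19 s[j]='e': π[19]=0 (border '')
j=20 s[j]='c': π[20]=0 (border '')
j=21 s[j]='c': π[21]=0 (border '')
j=22 s[j]='b': π[22]=1 (border 'b')
j=23 s[j]='b': k: 1→0; π[23]=1 (border 'b')
j=24 s[j]='e': π[24]=2 (border 'be')
j=25 s[j]='c': k: 2→0; π[25]=0 (border '')
j=26 s[j]='e': π[26]=0 (border '')
j=27 s[j]='c': π[27]=0 (border '')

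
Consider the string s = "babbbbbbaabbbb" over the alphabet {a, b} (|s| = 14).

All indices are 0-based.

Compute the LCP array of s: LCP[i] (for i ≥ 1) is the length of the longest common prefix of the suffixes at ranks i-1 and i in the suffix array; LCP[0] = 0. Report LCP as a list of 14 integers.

[0, 1, 5, 0, 1, 2, 1, 2, 2, 3, 3, 4, 4, 5]

rank | idx | suffix
   0 |   8 | aabbbb
   1 |   9 | abbbb
   2 |   1 | abbbbbbaabbbb
   3 |  13 | b
   4 |   7 | baabbbb
   5 |   0 | babbbbbbaabbbb
   6 |  12 | bb
   7 |   6 | bbaabbbb
   8 |  11 | bbb
   9 |   5 | bbbaabbbb
  10 |  10 | bbbb
  11 |   4 | bbbbaabbbb
  12 |   3 | bbbbbaabbbb
  13 |   2 | bbbbbbaabbbb

SA = [8, 9, 1, 13, 7, 0, 12, 6, 11, 5, 10, 4, 3, 2]
rank  pair      lcp
   1  s[8:],s[9:]  1  'a'
   2  s[9:],s[1:]  5  'abbbb'
   3  s[1:],s[13:]  0  ''
   4  s[13:],s[7:]  1  'b'
   5  s[7:],s[0:]  2  'ba'
   6  s[0:],s[12:]  1  'b'
   7  s[12:],s[6:]  2  'bb'
   8  s[6:],s[11:]  2  'bb'
   9  s[11:],s[5:]  3  'bbb'
  10  s[5:],s[10:]  3  'bbb'
  11  s[10:],s[4:]  4  'bbbb'
  12  s[4:],s[3:]  4  'bbbb'
  13  s[3:],s[2:]  5  'bbbbb'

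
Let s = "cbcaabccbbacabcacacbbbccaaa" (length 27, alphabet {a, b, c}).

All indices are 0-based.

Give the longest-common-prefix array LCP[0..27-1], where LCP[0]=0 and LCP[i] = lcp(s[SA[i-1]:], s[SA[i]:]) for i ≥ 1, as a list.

[0, 1, 2, 2, 1, 3, 1, 3, 2, 0, 1, 2, 2, 1, 3, 2, 3, 0, 3, 2, 2, 3, 1, 3, 2, 1, 2]

rank→(start, suffix):
  0 → (26, 'a')
  1 → (25, 'aa')
  2 → (24, 'aaa')
  3 → (3, 'aabccbbacabcacacbbbccaaa')
  4 → (12, 'abcacacbbbccaaa')
  5 → (4, 'abccbbacabcacacbbbccaaa')
  6 → (10, 'acabcacacbbbccaaa')
  7 → (15, 'acacbbbccaaa')
  8 → (17, 'acbbbccaaa')
  9 → (9, 'bacabcacacbbbccaaa')
  10 → (8, 'bbacabcacacbbbccaaa')
  11 → (19, 'bbbccaaa')
  12 → (20, 'bbccaaa')
  13 → (1, 'bcaabccbbacabcacacbbbccaaa')
  14 → (13, 'bcacacbbbccaaa')
  15 → (21, 'bccaaa')
  16 → (5, 'bccbbacabcacacbbbccaaa')
  17 → (23, 'caaa')
  18 → (2, 'caabccbbacabcacacbbbccaaa')
  19 → (11, 'cabcacacbbbccaaa')
  20 → (14, 'cacacbbbccaaa')
  21 → (16, 'cacbbbccaaa')
  22 → (7, 'cbbacabcacacbbbccaaa')
  23 → (18, 'cbbbccaaa')
  24 → (0, 'cbcaabccbbacabcacacbbbccaaa')
  25 → (22, 'ccaaa')
  26 → (6, 'ccbbacabcacacbbbccaaa')

SA = [26, 25, 24, 3, 12, 4, 10, 15, 17, 9, 8, 19, 20, 1, 13, 21, 5, 23, 2, 11, 14, 16, 7, 18, 0, 22, 6]
[i] adj suffixes → lcp
  [1] 26/25 → 1 ('a')
  [2] 25/24 → 2 ('aa')
  [3] 24/3 → 2 ('aa')
  [4] 3/12 → 1 ('a')
  [5] 12/4 → 3 ('abc')
  [6] 4/10 → 1 ('a')
  [7] 10/15 → 3 ('aca')
  [8] 15/17 → 2 ('ac')
  [9] 17/9 → 0 ('')
  [10] 9/8 → 1 ('b')
  [11] 8/19 → 2 ('bb')
  [12] 19/20 → 2 ('bb')
  [13] 20/1 → 1 ('b')
  [14] 1/13 → 3 ('bca')
  [15] 13/21 → 2 ('bc')
  [16] 21/5 → 3 ('bcc')
  [17] 5/23 → 0 ('')
  [18] 23/2 → 3 ('caa')
  [19] 2/11 → 2 ('ca')
  [20] 11/14 → 2 ('ca')
  [21] 14/16 → 3 ('cac')
  [22] 16/7 → 1 ('c')
  [23] 7/18 → 3 ('cbb')
  [24] 18/0 → 2 ('cb')
  [25] 0/22 → 1 ('c')
  [26] 22/6 → 2 ('cc')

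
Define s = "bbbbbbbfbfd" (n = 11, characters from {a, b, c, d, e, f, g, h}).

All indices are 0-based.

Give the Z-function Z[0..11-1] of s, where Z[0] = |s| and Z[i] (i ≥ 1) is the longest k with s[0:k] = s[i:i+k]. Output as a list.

Z[0]=11
i=1: outside box; Z[1]=6 grow→box=[1,7)
i=2: min(r-i=5, Z[1]=6)=5; Z[2]=5
i=3: min(r-i=4, Z[2]=5)=4; Z[3]=4
i=4: min(r-i=3, Z[3]=4)=3; Z[4]=3
i=5: min(r-i=2, Z[4]=3)=2; Z[5]=2
i=6: min(r-i=1, Z[5]=2)=1; Z[6]=1
i=7: outside box; Z[7]=0
i=8: outside box; Z[8]=1 grow→box=[8,9)
i=9: outside box; Z[9]=0
i=10: outside box; Z[10]=0

[11, 6, 5, 4, 3, 2, 1, 0, 1, 0, 0]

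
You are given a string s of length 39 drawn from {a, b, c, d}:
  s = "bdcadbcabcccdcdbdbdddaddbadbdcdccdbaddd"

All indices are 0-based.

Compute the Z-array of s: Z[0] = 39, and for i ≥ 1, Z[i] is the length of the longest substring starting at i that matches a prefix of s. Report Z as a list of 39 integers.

Z[0]=39
i=1: fresh scan; Z[1]=0
i=2: fresh scan; Z[2]=0
i=3: fresh scan; Z[3]=0
i=4: fresh scan; Z[4]=0
i=5: fresh scan; Z[5]=1 extend→box=[5,6)
i=6: fresh scan; Z[6]=0
i=7: fresh scan; Z[7]=0
i=8: fresh scan; Z[8]=1 extend→box=[8,9)
i=9: fresh scan; Z[9]=0
i=10: fresh scan; Z[10]=0
i=11: fresh scan; Z[11]=0
i=12: fresh scan; Z[12]=0
i=13: fresh scan; Z[13]=0
i=14: fresh scan; Z[14]=0
i=15: fresh scan; Z[15]=2 extend→box=[15,17)
i=16: min(r-i=1, Z[1]=0)=0; Z[16]=0
i=17: fresh scan; Z[17]=2 extend→box=[17,19)
i=18: min(r-i=1, Z[1]=0)=0; Z[18]=0
i=19: fresh scan; Z[19]=0
i=20: fresh scan; Z[20]=0
i=21: fresh scan; Z[21]=0
i=22: fresh scan; Z[22]=0
i=23: fresh scan; Z[23]=0
i=24: fresh scan; Z[24]=1 extend→box=[24,25)
i=25: fresh scan; Z[25]=0
i=26: fresh scan; Z[26]=0
i=27: fresh scan; Z[27]=3 extend→box=[27,30)
i=28: min(r-i=2, Z[1]=0)=0; Z[28]=0
i=29: min(r-i=1, Z[2]=0)=0; Z[29]=0
i=30: fresh scan; Z[30]=0
i=31: fresh scan; Z[31]=0
i=32: fresh scan; Z[32]=0
i=33: fresh scan; Z[33]=0
i=34: fresh scan; Z[34]=1 extend→box=[34,35)
i=35: fresh scan; Z[35]=0
i=36: fresh scan; Z[36]=0
i=37: fresh scan; Z[37]=0
i=38: fresh scan; Z[38]=0

[39, 0, 0, 0, 0, 1, 0, 0, 1, 0, 0, 0, 0, 0, 0, 2, 0, 2, 0, 0, 0, 0, 0, 0, 1, 0, 0, 3, 0, 0, 0, 0, 0, 0, 1, 0, 0, 0, 0]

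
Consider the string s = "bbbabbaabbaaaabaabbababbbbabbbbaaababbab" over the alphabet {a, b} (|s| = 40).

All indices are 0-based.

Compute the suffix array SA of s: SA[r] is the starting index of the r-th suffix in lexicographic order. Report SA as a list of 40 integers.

rank | idx | suffix
   0 |  10 | aaaabaabbababbbbabbbbaaababbab
   1 |  11 | aaabaabbababbbbabbbbaaababbab
   2 |  31 | aaababbab
   3 |  12 | aabaabbababbbbabbbbaaababbab
   4 |  32 | aababbab
   5 |   6 | aabbaaaabaabbababbbbabbbbaaababbab
   6 |  15 | aabbababbbbabbbbaaababbab
   7 |  38 | ab
   8 |  13 | abaabbababbbbabbbbaaababbab
   9 |  33 | ababbab
  10 |  19 | ababbbbabbbbaaababbab
  11 |   7 | abbaaaabaabbababbbbabbbbaaababbab
  12 |   3 | abbaabbaaaabaabbababbbbabbbbaaababbab
  13 |  35 | abbab
  14 |  16 | abbababbbbabbbbaaababbab
  15 |  26 | abbbbaaababbab
  16 |  21 | abbbbabbbbaaababbab
  17 |  39 | b
  18 |   9 | baaaabaabbababbbbabbbbaaababbab
  19 |  30 | baaababbab
  20 |   5 | baabbaaaabaabbababbbbabbbbaaababbab
  21 |  14 | baabbababbbbabbbbaaababbab
  22 |  37 | bab
  23 |  18 | bababbbbabbbbaaababbab
  24 |   2 | babbaabbaaaabaabbababbbbabbbbaaababbab
  25 |  34 | babbab
  26 |  25 | babbbbaaababbab
  27 |  20 | babbbbabbbbaaababbab
  28 |   8 | bbaaaabaabbababbbbabbbbaaababbab
  29 |  29 | bbaaababbab
  30 |   4 | bbaabbaaaabaabbababbbbabbbbaaababbab
  31 |  36 | bbab
  32 |  17 | bbababbbbabbbbaaababbab
  33 |   1 | bbabbaabbaaaabaabbababbbbabbbbaaababbab
  34 |  24 | bbabbbbaaababbab
  35 |  28 | bbbaaababbab
  36 |   0 | bbbabbaabbaaaabaabbababbbbabbbbaaababbab
  37 |  23 | bbbabbbbaaababbab
  38 |  27 | bbbbaaababbab
  39 |  22 | bbbbabbbbaaababbab

[10, 11, 31, 12, 32, 6, 15, 38, 13, 33, 19, 7, 3, 35, 16, 26, 21, 39, 9, 30, 5, 14, 37, 18, 2, 34, 25, 20, 8, 29, 4, 36, 17, 1, 24, 28, 0, 23, 27, 22]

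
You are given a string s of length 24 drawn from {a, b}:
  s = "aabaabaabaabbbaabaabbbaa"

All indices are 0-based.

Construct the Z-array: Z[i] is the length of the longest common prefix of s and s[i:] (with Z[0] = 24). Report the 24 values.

[24, 1, 0, 9, 1, 0, 6, 1, 0, 3, 1, 0, 0, 0, 6, 1, 0, 3, 1, 0, 0, 0, 2, 1]

Z[0]=24
i=1: outside box; Z[1]=1 grow→box=[1,2)
i=2: outside box; Z[2]=0
i=3: outside box; Z[3]=9 grow→box=[3,12)
i=4: min(r-i=8, Z[1]=1)=1; Z[4]=1
i=5: min(r-i=7, Z[2]=0)=0; Z[5]=0
i=6: min(r-i=6, Z[3]=9)=6; Z[6]=6
i=7: min(r-i=5, Z[4]=1)=1; Z[7]=1
i=8: min(r-i=4, Z[5]=0)=0; Z[8]=0
i=9: min(r-i=3, Z[6]=6)=3; Z[9]=3
i=10: min(r-i=2, Z[7]=1)=1; Z[10]=1
i=11: min(r-i=1, Z[8]=0)=0; Z[11]=0
i=12: outside box; Z[12]=0
i=13: outside box; Z[13]=0
i=14: outside box; Z[14]=6 grow→box=[14,20)
i=15: min(r-i=5, Z[1]=1)=1; Z[15]=1
i=16: min(r-i=4, Z[2]=0)=0; Z[16]=0
i=17: min(r-i=3, Z[3]=9)=3; Z[17]=3
i=18: min(r-i=2, Z[4]=1)=1; Z[18]=1
i=19: min(r-i=1, Z[5]=0)=0; Z[19]=0
i=20: outside box; Z[20]=0
i=21: outside box; Z[21]=0
i=22: outside box; Z[22]=2 grow→box=[22,24)
i=23: min(r-i=1, Z[1]=1)=1; Z[23]=1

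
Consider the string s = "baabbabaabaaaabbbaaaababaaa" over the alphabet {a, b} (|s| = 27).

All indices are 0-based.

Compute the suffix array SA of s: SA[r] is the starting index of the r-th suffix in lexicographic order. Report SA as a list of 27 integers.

rank | idx | suffix
   0 |  26 | a
   1 |  25 | aa
   2 |  24 | aaa
   3 |  17 | aaaababaaa
   4 |  10 | aaaabbbaaaababaaa
   5 |  18 | aaababaaa
   6 |  11 | aaabbbaaaababaaa
   7 |   7 | aabaaaabbbaaaababaaa
   8 |  19 | aababaaa
   9 |   1 | aabbabaabaaaabbbaaaababaaa
  10 |  12 | aabbbaaaababaaa
  11 |  22 | abaaa
  12 |   8 | abaaaabbbaaaababaaa
  13 |   5 | abaabaaaabbbaaaababaaa
  14 |  20 | ababaaa
  15 |   2 | abbabaabaaaabbbaaaababaaa
  16 |  13 | abbbaaaababaaa
  17 |  23 | baaa
  18 |  16 | baaaababaaa
  19 |   9 | baaaabbbaaaababaaa
  20 |   6 | baabaaaabbbaaaababaaa
  21 |   0 | baabbabaabaaaabbbaaaababaaa
  22 |  21 | babaaa
  23 |   4 | babaabaaaabbbaaaababaaa
  24 |  15 | bbaaaababaaa
  25 |   3 | bbabaabaaaabbbaaaababaaa
  26 |  14 | bbbaaaababaaa

[26, 25, 24, 17, 10, 18, 11, 7, 19, 1, 12, 22, 8, 5, 20, 2, 13, 23, 16, 9, 6, 0, 21, 4, 15, 3, 14]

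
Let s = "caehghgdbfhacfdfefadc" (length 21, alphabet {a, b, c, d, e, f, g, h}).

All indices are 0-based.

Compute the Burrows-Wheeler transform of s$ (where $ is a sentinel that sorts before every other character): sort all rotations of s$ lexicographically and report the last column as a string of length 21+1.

chfcdd$agaffaecdbhhfge

rank  rotation                last
    0  $caehghgdbfhacfdfefadc  c
    1  acfdfefadc$caehghgdbfh  h
    2  adc$caehghgdbfhacfdfef  f
    3  aehghgdbfhacfdfefadc$c  c
    4  bfhacfdfefadc$caehghgd  d
    5  c$caehghgdbfhacfdfefad  d
    6  caehghgdbfhacfdfefadc$  $
    7  cfdfefadc$caehghgdbfha  a
    8  dbfhacfdfefadc$caehghg  g
    9  dc$caehghgdbfhacfdfefa  a
   10  dfefadc$caehghgdbfhacf  f
   11  efadc$caehghgdbfhacfdf  f
   12  ehghgdbfhacfdfefadc$ca  a
   13  fadc$caehghgdbfhacfdfe  e
   14  fdfefadc$caehghgdbfhac  c
   15  fefadc$caehghgdbfhacfd  d
   16  fhacfdfefadc$caehghgdb  b
   17  gdbfhacfdfefadc$caehgh  h
   18  ghgdbfhacfdfefadc$caeh  h
   19  hacfdfefadc$caehghgdbf  f
   20  hgdbfhacfdfefadc$caehg  g
   21  hghgdbfhacfdfefadc$cae  e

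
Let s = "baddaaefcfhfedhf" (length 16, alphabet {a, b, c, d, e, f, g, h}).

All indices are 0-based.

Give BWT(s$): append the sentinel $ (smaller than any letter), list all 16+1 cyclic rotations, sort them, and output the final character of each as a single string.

rank  rotation           last
    0  $baddaaefcfhfedhf  f
    1  aaefcfhfedhf$badd  d
    2  addaaefcfhfedhf$b  b
    3  aefcfhfedhf$badda  a
    4  baddaaefcfhfedhf$  $
    5  cfhfedhf$baddaaef  f
    6  daaefcfhfedhf$bad  d
    7  ddaaefcfhfedhf$ba  a
    8  dhf$baddaaefcfhfe  e
    9  edhf$baddaaefcfhf  f
   10  efcfhfedhf$baddaa  a
   11  f$baddaaefcfhfedh  h
   12  fcfhfedhf$baddaae  e
   13  fedhf$baddaaefcfh  h
   14  fhfedhf$baddaaefc  c
   15  hf$baddaaefcfhfed  d
   16  hfedhf$baddaaefcf  f

fdba$fdaefahehcdf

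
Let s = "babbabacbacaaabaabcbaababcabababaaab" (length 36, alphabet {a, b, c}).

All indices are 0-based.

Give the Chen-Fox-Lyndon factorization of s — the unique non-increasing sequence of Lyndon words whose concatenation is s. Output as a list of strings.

emit factor 1: 'b' (i=0, period=1)
emit factor 2: 'abb' (i=1, period=3)
emit factor 3: 'abacbac' (i=4, period=7)
emit factor 4: 'aaabaabcbaababcababab' (i=11, period=21)
emit factor 5: 'aaab' (i=32, period=4)

["b", "abb", "abacbac", "aaabaabcbaababcababab", "aaab"]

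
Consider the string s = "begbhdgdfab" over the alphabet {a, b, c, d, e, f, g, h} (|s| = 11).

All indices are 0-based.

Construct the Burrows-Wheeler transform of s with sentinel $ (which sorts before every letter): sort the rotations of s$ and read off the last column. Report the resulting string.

rank  rotation      last
    0  $begbhdgdfab  b
    1  ab$begbhdgdf  f
    2  b$begbhdgdfa  a
    3  begbhdgdfab$  $
    4  bhdgdfab$beg  g
    5  dfab$begbhdg  g
    6  dgdfab$begbh  h
    7  egbhdgdfab$b  b
    8  fab$begbhdgd  d
    9  gbhdgdfab$be  e
   10  gdfab$begbhd  d
   11  hdgdfab$begb  b

bfa$gghbdedb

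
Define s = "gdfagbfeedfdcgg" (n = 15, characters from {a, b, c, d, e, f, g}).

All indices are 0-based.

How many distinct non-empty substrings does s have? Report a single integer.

111

sorted suffixes:
  #0 SA[0]=3  'agbfeedfdcgg'
  #1 SA[1]=5  'bfeedfdcgg'
  #2 SA[2]=12  'cgg'
  #3 SA[3]=11  'dcgg'
  #4 SA[4]=1  'dfagbfeedfdcgg'
  #5 SA[5]=9  'dfdcgg'
  #6 SA[6]=8  'edfdcgg'
  #7 SA[7]=7  'eedfdcgg'
  #8 SA[8]=2  'fagbfeedfdcgg'
  #9 SA[9]=10  'fdcgg'
  #10 SA[10]=6  'feedfdcgg'
  #11 SA[11]=14  'g'
  #12 SA[12]=4  'gbfeedfdcgg'
  #13 SA[13]=0  'gdfagbfeedfdcgg'
  #14 SA[14]=13  'gg'

SA = [3, 5, 12, 11, 1, 9, 8, 7, 2, 10, 6, 14, 4, 0, 13]
i: (SA[i-1],SA[i]) lcp shared
  1: (3,5) 0 ''
  2: (5,12) 0 ''
  3: (12,11) 0 ''
  4: (11,1) 1 'd'
  5: (1,9) 2 'df'
  6: (9,8) 0 ''
  7: (8,7) 1 'e'
  8: (7,2) 0 ''
  9: (2,10) 1 'f'
  10: (10,6) 1 'f'
  11: (6,14) 0 ''
  12: (14,4) 1 'g'
  13: (4,0) 1 'g'
  14: (0,13) 1 'g'

n(n+1)/2 = 15·16/2 = 120
Σ LCP = 0 + 0 + 0 + 0 + 1 + 2 + 0 + 1 + 0 + 1 + 1 + 0 + 1 + 1 + 1 = 9
distinct = 120 − 9 = 111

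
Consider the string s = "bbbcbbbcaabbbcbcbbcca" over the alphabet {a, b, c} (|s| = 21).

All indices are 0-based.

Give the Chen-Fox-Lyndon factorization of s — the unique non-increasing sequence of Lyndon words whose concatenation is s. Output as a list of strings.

["bbbc", "bbbc", "aabbbcbcbbcc", "a"]

emit factor 1: 'bbbc' (i=0, period=4)
emit factor 2: 'bbbc' (i=4, period=4)
emit factor 3: 'aabbbcbcbbcc' (i=8, period=12)
emit factor 4: 'a' (i=20, period=1)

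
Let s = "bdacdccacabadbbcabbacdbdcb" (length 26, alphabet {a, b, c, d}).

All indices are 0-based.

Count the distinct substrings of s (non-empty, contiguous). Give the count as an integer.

316

sorted suffixes:
  #0 SA[0]=9  'abadbbcabbacdbdcb'
  #1 SA[1]=16  'abbacdbdcb'
  #2 SA[2]=7  'acabadbbcabbacdbdcb'
  #3 SA[3]=19  'acdbdcb'
  #4 SA[4]=2  'acdccacabadbbcabbacdbdcb'
  #5 SA[5]=11  'adbbcabbacdbdcb'
  #6 SA[6]=25  'b'
  #7 SA[7]=18  'bacdbdcb'
  #8 SA[8]=10  'badbbcabbacdbdcb'
  #9 SA[9]=17  'bbacdbdcb'
  #10 SA[10]=13  'bbcabbacdbdcb'
  #11 SA[11]=14  'bcabbacdbdcb'
  #12 SA[12]=0  'bdacdccacabadbbcabbacdbdcb'
  #13 SA[13]=22  'bdcb'
  #14 SA[14]=8  'cabadbbcabbacdbdcb'
  #15 SA[15]=15  'cabbacdbdcb'
  #16 SA[16]=6  'cacabadbbcabbacdbdcb'
  #17 SA[17]=24  'cb'
  #18 SA[18]=5  'ccacabadbbcabbacdbdcb'
  #19 SA[19]=20  'cdbdcb'
  #20 SA[20]=3  'cdccacabadbbcabbacdbdcb'
  #21 SA[21]=1  'dacdccacabadbbcabbacdbdcb'
  #22 SA[22]=12  'dbbcabbacdbdcb'
  #23 SA[23]=21  'dbdcb'
  #24 SA[24]=23  'dcb'
  #25 SA[25]=4  'dccacabadbbcabbacdbdcb'

SA = [9, 16, 7, 19, 2, 11, 25, 18, 10, 17, 13, 14, 0, 22, 8, 15, 6, 24, 5, 20, 3, 1, 12, 21, 23, 4]
[i] adj suffixes → lcp
  [1] 9/16 → 2 ('ab')
  [2] 16/7 → 1 ('a')
  [3] 7/19 → 2 ('ac')
  [4] 19/2 → 3 ('acd')
  [5] 2/11 → 1 ('a')
  [6] 11/25 → 0 ('')
  [7] 25/18 → 1 ('b')
  [8] 18/10 → 2 ('ba')
  [9] 10/17 → 1 ('b')
  [10] 17/13 → 2 ('bb')
  [11] 13/14 → 1 ('b')
  [12] 14/0 → 1 ('b')
  [13] 0/22 → 2 ('bd')
  [14] 22/8 → 0 ('')
  [15] 8/15 → 3 ('cab')
  [16] 15/6 → 2 ('ca')
  [17] 6/24 → 1 ('c')
  [18] 24/5 → 1 ('c')
  [19] 5/20 → 1 ('c')
  [20] 20/3 → 2 ('cd')
  [21] 3/1 → 0 ('')
  [22] 1/12 → 1 ('d')
  [23] 12/21 → 2 ('db')
  [24] 21/23 → 1 ('d')
  [25] 23/4 → 2 ('dc')

n(n+1)/2 = 26·27/2 = 351
Σ LCP = 0 + 2 + 1 + 2 + 3 + 1 + 0 + 1 + 2 + 1 + 2 + 1 + 1 + 2 + 0 + 3 + 2 + 1 + 1 + 1 + 2 + 0 + 1 + 2 + 1 + 2 = 35
distinct = 351 − 35 = 316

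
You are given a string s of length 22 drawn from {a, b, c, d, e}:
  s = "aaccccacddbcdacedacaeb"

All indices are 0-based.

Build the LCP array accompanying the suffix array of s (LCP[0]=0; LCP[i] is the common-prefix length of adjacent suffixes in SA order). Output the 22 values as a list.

sorted suffixes:
  #0 SA[0]=0  'aaccccacddbcdacedacaeb'
  #1 SA[1]=17  'acaeb'
  #2 SA[2]=1  'accccacddbcdacedacaeb'
  #3 SA[3]=6  'acddbcdacedacaeb'
  #4 SA[4]=13  'acedacaeb'
  #5 SA[5]=19  'aeb'
  #6 SA[6]=21  'b'
  #7 SA[7]=10  'bcdacedacaeb'
  #8 SA[8]=5  'cacddbcdacedacaeb'
  #9 SA[9]=18  'caeb'
  #10 SA[10]=4  'ccacddbcdacedacaeb'
  #11 SA[11]=3  'cccacddbcdacedacaeb'
  #12 SA[12]=2  'ccccacddbcdacedacaeb'
  #13 SA[13]=11  'cdacedacaeb'
  #14 SA[14]=7  'cddbcdacedacaeb'
  #15 SA[15]=14  'cedacaeb'
  #16 SA[16]=16  'dacaeb'
  #17 SA[17]=12  'dacedacaeb'
  #18 SA[18]=9  'dbcdacedacaeb'
  #19 SA[19]=8  'ddbcdacedacaeb'
  #20 SA[20]=20  'eb'
  #21 SA[21]=15  'edacaeb'

SA = [0, 17, 1, 6, 13, 19, 21, 10, 5, 18, 4, 3, 2, 11, 7, 14, 16, 12, 9, 8, 20, 15]
i: (SA[i-1],SA[i]) lcp shared
  1: (0,17) 1 'a'
  2: (17,1) 2 'ac'
  3: (1,6) 2 'ac'
  4: (6,13) 2 'ac'
  5: (13,19) 1 'a'
  6: (19,21) 0 ''
  7: (21,10) 1 'b'
  8: (10,5) 0 ''
  9: (5,18) 2 'ca'
  10: (18,4) 1 'c'
  11: (4,3) 2 'cc'
  12: (3,2) 3 'ccc'
  13: (2,11) 1 'c'
  14: (11,7) 2 'cd'
  15: (7,14) 1 'c'
  16: (14,16) 0 ''
  17: (16,12) 3 'dac'
  18: (12,9) 1 'd'
  19: (9,8) 1 'd'
  20: (8,20) 0 ''
  21: (20,15) 1 'e'

[0, 1, 2, 2, 2, 1, 0, 1, 0, 2, 1, 2, 3, 1, 2, 1, 0, 3, 1, 1, 0, 1]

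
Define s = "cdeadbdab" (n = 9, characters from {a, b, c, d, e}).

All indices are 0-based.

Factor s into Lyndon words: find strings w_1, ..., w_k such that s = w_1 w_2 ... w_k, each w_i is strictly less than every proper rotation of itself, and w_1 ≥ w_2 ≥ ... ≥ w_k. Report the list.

emit factor 1: 'cde' (i=0, period=3)
emit factor 2: 'adbd' (i=3, period=4)
emit factor 3: 'ab' (i=7, period=2)

["cde", "adbd", "ab"]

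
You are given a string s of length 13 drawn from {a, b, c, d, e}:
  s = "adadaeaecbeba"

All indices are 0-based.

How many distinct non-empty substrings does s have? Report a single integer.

79

sorted suffixes:
  #0 SA[0]=12  'a'
  #1 SA[1]=0  'adadaeaecbeba'
  #2 SA[2]=2  'adaeaecbeba'
  #3 SA[3]=4  'aeaecbeba'
  #4 SA[4]=6  'aecbeba'
  #5 SA[5]=11  'ba'
  #6 SA[6]=9  'beba'
  #7 SA[7]=8  'cbeba'
  #8 SA[8]=1  'dadaeaecbeba'
  #9 SA[9]=3  'daeaecbeba'
  #10 SA[10]=5  'eaecbeba'
  #11 SA[11]=10  'eba'
  #12 SA[12]=7  'ecbeba'

SA = [12, 0, 2, 4, 6, 11, 9, 8, 1, 3, 5, 10, 7]
[i] adj suffixes → lcp
  [1] 12/0 → 1 ('a')
  [2] 0/2 → 3 ('ada')
  [3] 2/4 → 1 ('a')
  [4] 4/6 → 2 ('ae')
  [5] 6/11 → 0 ('')
  [6] 11/9 → 1 ('b')
  [7] 9/8 → 0 ('')
  [8] 8/1 → 0 ('')
  [9] 1/3 → 2 ('da')
  [10] 3/5 → 0 ('')
  [11] 5/10 → 1 ('e')
  [12] 10/7 → 1 ('e')

n(n+1)/2 = 13·14/2 = 91
Σ LCP = 0 + 1 + 3 + 1 + 2 + 0 + 1 + 0 + 0 + 2 + 0 + 1 + 1 = 12
distinct = 91 − 12 = 79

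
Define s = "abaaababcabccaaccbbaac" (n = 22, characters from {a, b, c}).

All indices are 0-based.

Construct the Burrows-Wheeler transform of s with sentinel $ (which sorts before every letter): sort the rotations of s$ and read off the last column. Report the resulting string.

rank  rotation                 last
    0  $abaaababcabccaaccbbaac  c
    1  aaababcabccaaccbbaac$ab  b
    2  aababcabccaaccbbaac$aba  a
    3  aac$abaaababcabccaaccbb  b
    4  aaccbbaac$abaaababcabcc  c
    5  abaaababcabccaaccbbaac$  $
    6  ababcabccaaccbbaac$abaa  a
    7  abcabccaaccbbaac$abaaab  b
    8  abccaaccbbaac$abaaababc  c
    9  ac$abaaababcabccaaccbba  a
   10  accbbaac$abaaababcabcca  a
   11  baaababcabccaaccbbaac$a  a
   12  baac$abaaababcabccaaccb  b
   13  babcabccaaccbbaac$abaaa  a
   14  bbaac$abaaababcabccaacc  c
   15  bcabccaaccbbaac$abaaaba  a
   16  bccaaccbbaac$abaaababca  a
   17  c$abaaababcabccaaccbbaa  a
   18  caaccbbaac$abaaababcabc  c
   19  cabccaaccbbaac$abaaabab  b
   20  cbbaac$abaaababcabccaac  c
   21  ccaaccbbaac$abaaababcab  b
   22  ccbbaac$abaaababcabccaa  a

cbabc$abcaaabacaaacbcba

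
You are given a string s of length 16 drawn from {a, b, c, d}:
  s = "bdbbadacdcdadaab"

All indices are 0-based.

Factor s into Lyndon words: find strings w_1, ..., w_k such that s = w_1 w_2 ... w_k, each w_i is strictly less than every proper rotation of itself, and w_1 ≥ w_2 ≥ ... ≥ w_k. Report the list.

emit factor 1: 'bd' (i=0, period=2)
emit factor 2: 'b' (i=2, period=1)
emit factor 3: 'b' (i=3, period=1)
emit factor 4: 'ad' (i=4, period=2)
emit factor 5: 'acdcdad' (i=6, period=7)
emit factor 6: 'aab' (i=13, period=3)

["bd", "b", "b", "ad", "acdcdad", "aab"]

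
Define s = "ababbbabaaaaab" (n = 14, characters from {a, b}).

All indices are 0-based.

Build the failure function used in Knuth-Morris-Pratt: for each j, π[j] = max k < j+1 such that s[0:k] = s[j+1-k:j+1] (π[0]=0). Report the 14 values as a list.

π[0] = 0
j=1 s[j]='b': π[1]=0 (border '')
j=2 s[j]='a': π[2]=1 (border 'a')
j=3 s[j]='b': π[3]=2 (border 'ab')
j=4 s[j]='b': k: 2→0; π[4]=0 (border '')
j=5 s[j]='b': π[5]=0 (border '')
j=6 s[j]='a': π[6]=1 (border 'a')
j=7 s[j]='b': π[7]=2 (border 'ab')
j=8 s[j]='a': π[8]=3 (border 'aba')
j=9 s[j]='a': k: 3→1→0; π[9]=1 (border 'a')
j=10 s[j]='a': k: 1→0; π[10]=1 (border 'a')
j=11 s[j]='a': k: 1→0; π[11]=1 (border 'a')
j=12 s[j]='a': k: 1→0; π[12]=1 (border 'a')
j=13 s[j]='b': π[13]=2 (border 'ab')

[0, 0, 1, 2, 0, 0, 1, 2, 3, 1, 1, 1, 1, 2]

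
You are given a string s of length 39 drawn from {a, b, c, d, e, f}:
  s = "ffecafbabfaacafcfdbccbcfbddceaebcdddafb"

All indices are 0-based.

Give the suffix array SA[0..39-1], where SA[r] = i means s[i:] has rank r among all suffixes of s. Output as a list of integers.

[10, 7, 11, 29, 36, 4, 13, 38, 6, 18, 31, 21, 24, 8, 3, 12, 20, 19, 32, 27, 22, 15, 35, 17, 26, 34, 25, 33, 28, 30, 2, 9, 37, 5, 23, 14, 16, 1, 0]

rank | idx | suffix
   0 |  10 | aacafcfdbccbcfbddceaebcdddafb
   1 |   7 | abfaacafcfdbccbcfbddceaebcdddafb
   2 |  11 | acafcfdbccbcfbddceaebcdddafb
   3 |  29 | aebcdddafb
   4 |  36 | afb
   5 |   4 | afbabfaacafcfdbccbcfbddceaebcdddafb
   6 |  13 | afcfdbccbcfbddceaebcdddafb
   7 |  38 | b
   8 |   6 | babfaacafcfdbccbcfbddceaebcdddafb
   9 |  18 | bccbcfbddceaebcdddafb
  10 |  31 | bcdddafb
  11 |  21 | bcfbddceaebcdddafb
  12 |  24 | bddceaebcdddafb
  13 |   8 | bfaacafcfdbccbcfbddceaebcdddafb
  14 |   3 | cafbabfaacafcfdbccbcfbddceaebcdddafb
  15 |  12 | cafcfdbccbcfbddceaebcdddafb
  16 |  20 | cbcfbddceaebcdddafb
  17 |  19 | ccbcfbddceaebcdddafb
  18 |  32 | cdddafb
  19 |  27 | ceaebcdddafb
  20 |  22 | cfbddceaebcdddafb
  21 |  15 | cfdbccbcfbddceaebcdddafb
  22 |  35 | dafb
  23 |  17 | dbccbcfbddceaebcdddafb
  24 |  26 | dceaebcdddafb
  25 |  34 | ddafb
  26 |  25 | ddceaebcdddafb
  27 |  33 | dddafb
  28 |  28 | eaebcdddafb
  29 |  30 | ebcdddafb
  30 |   2 | ecafbabfaacafcfdbccbcfbddceaebcdddafb
  31 |   9 | faacafcfdbccbcfbddceaebcdddafb
  32 |  37 | fb
  33 |   5 | fbabfaacafcfdbccbcfbddceaebcdddafb
  34 |  23 | fbddceaebcdddafb
  35 |  14 | fcfdbccbcfbddceaebcdddafb
  36 |  16 | fdbccbcfbddceaebcdddafb
  37 |   1 | fecafbabfaacafcfdbccbcfbddceaebcdddafb
  38 |   0 | ffecafbabfaacafcfdbccbcfbddceaebcdddafb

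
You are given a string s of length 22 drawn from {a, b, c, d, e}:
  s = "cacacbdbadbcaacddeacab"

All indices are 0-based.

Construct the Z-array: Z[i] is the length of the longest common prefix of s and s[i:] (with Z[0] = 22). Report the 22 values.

Z[0]=22
i=1: i≥r, start 0; Z[1]=0
i=2: i≥r, start 0; Z[2]=3 scan→box=[2,5)
i=3: min(r-i=2, Z[1]=0)=0; Z[3]=0
i=4: min(r-i=1, Z[2]=3)=1; Z[4]=1
i=5: i≥r, start 0; Z[5]=0
i=6: i≥r, start 0; Z[6]=0
i=7: i≥r, start 0; Z[7]=0
i=8: i≥r, start 0; Z[8]=0
i=9: i≥r, start 0; Z[9]=0
i=10: i≥r, start 0; Z[10]=0
i=11: i≥r, start 0; Z[11]=2 scan→box=[11,13)
i=12: min(r-i=1, Z[1]=0)=0; Z[12]=0
i=13: i≥r, start 0; Z[13]=0
i=14: i≥r, start 0; Z[14]=1 scan→box=[14,15)
i=15: i≥r, start 0; Z[15]=0
i=16: i≥r, start 0; Z[16]=0
i=17: i≥r, start 0; Z[17]=0
i=18: i≥r, start 0; Z[18]=0
i=19: i≥r, start 0; Z[19]=2 scan→box=[19,21)
i=20: min(r-i=1, Z[1]=0)=0; Z[20]=0
i=21: i≥r, start 0; Z[21]=0

[22, 0, 3, 0, 1, 0, 0, 0, 0, 0, 0, 2, 0, 0, 1, 0, 0, 0, 0, 2, 0, 0]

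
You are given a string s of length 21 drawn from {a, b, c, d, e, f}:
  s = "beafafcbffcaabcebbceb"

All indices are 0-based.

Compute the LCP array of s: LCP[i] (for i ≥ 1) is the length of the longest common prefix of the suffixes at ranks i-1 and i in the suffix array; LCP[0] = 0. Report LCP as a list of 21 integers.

[0, 1, 1, 2, 0, 1, 1, 4, 1, 1, 0, 1, 1, 3, 0, 1, 2, 0, 1, 2, 1]

sorted suffixes:
  #0 SA[0]=11  'aabcebbceb'
  #1 SA[1]=12  'abcebbceb'
  #2 SA[2]=2  'afafcbffcaabcebbceb'
  #3 SA[3]=4  'afcbffcaabcebbceb'
  #4 SA[4]=20  'b'
  #5 SA[5]=16  'bbceb'
  #6 SA[6]=17  'bceb'
  #7 SA[7]=13  'bcebbceb'
  #8 SA[8]=0  'beafafcbffcaabcebbceb'
  #9 SA[9]=7  'bffcaabcebbceb'
  #10 SA[10]=10  'caabcebbceb'
  #11 SA[11]=6  'cbffcaabcebbceb'
  #12 SA[12]=18  'ceb'
  #13 SA[13]=14  'cebbceb'
  #14 SA[14]=1  'eafafcbffcaabcebbceb'
  #15 SA[15]=19  'eb'
  #16 SA[16]=15  'ebbceb'
  #17 SA[17]=3  'fafcbffcaabcebbceb'
  #18 SA[18]=9  'fcaabcebbceb'
  #19 SA[19]=5  'fcbffcaabcebbceb'
  #20 SA[20]=8  'ffcaabcebbceb'

SA = [11, 12, 2, 4, 20, 16, 17, 13, 0, 7, 10, 6, 18, 14, 1, 19, 15, 3, 9, 5, 8]
i: (SA[i-1],SA[i]) lcp shared
  1: (11,12) 1 'a'
  2: (12,2) 1 'a'
  3: (2,4) 2 'af'
  4: (4,20) 0 ''
  5: (20,16) 1 'b'
  6: (16,17) 1 'b'
  7: (17,13) 4 'bceb'
  8: (13,0) 1 'b'
  9: (0,7) 1 'b'
  10: (7,10) 0 ''
  11: (10,6) 1 'c'
  12: (6,18) 1 'c'
  13: (18,14) 3 'ceb'
  14: (14,1) 0 ''
  15: (1,19) 1 'e'
  16: (19,15) 2 'eb'
  17: (15,3) 0 ''
  18: (3,9) 1 'f'
  19: (9,5) 2 'fc'
  20: (5,8) 1 'f'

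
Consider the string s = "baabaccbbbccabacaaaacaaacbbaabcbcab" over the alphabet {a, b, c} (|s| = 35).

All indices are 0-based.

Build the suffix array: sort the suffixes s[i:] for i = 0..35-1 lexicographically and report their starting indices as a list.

sorted suffixes:
  #0 SA[0]=16  'aaaacaaacbbaabcbcab'
  #1 SA[1]=17  'aaacaaacbbaabcbcab'
  #2 SA[2]=21  'aaacbbaabcbcab'
  #3 SA[3]=1  'aabaccbbbccabacaaaacaaacbbaabcbcab'
  #4 SA[4]=27  'aabcbcab'
  #5 SA[5]=18  'aacaaacbbaabcbcab'
  #6 SA[6]=22  'aacbbaabcbcab'
  #7 SA[7]=33  'ab'
  #8 SA[8]=12  'abacaaaacaaacbbaabcbcab'
  #9 SA[9]=2  'abaccbbbccabacaaaacaaacbbaabcbcab'
  #10 SA[10]=28  'abcbcab'
  #11 SA[11]=14  'acaaaacaaacbbaabcbcab'
  #12 SA[12]=19  'acaaacbbaabcbcab'
  #13 SA[13]=23  'acbbaabcbcab'
  #14 SA[14]=4  'accbbbccabacaaaacaaacbbaabcbcab'
  #15 SA[15]=34  'b'
  #16 SA[16]=0  'baabaccbbbccabacaaaacaaacbbaabcbcab'
  #17 SA[17]=26  'baabcbcab'
  #18 SA[18]=13  'bacaaaacaaacbbaabcbcab'
  #19 SA[19]=3  'baccbbbccabacaaaacaaacbbaabcbcab'
  #20 SA[20]=25  'bbaabcbcab'
  #21 SA[21]=7  'bbbccabacaaaacaaacbbaabcbcab'
  #22 SA[22]=8  'bbccabacaaaacaaacbbaabcbcab'
  #23 SA[23]=31  'bcab'
  #24 SA[24]=29  'bcbcab'
  #25 SA[25]=9  'bccabacaaaacaaacbbaabcbcab'
  #26 SA[26]=15  'caaaacaaacbbaabcbcab'
  #27 SA[27]=20  'caaacbbaabcbcab'
  #28 SA[28]=32  'cab'
  #29 SA[29]=11  'cabacaaaacaaacbbaabcbcab'
  #30 SA[30]=24  'cbbaabcbcab'
  #31 SA[31]=6  'cbbbccabacaaaacaaacbbaabcbcab'
  #32 SA[32]=30  'cbcab'
  #33 SA[33]=10  'ccabacaaaacaaacbbaabcbcab'
  #34 SA[34]=5  'ccbbbccabacaaaacaaacbbaabcbcab'

[16, 17, 21, 1, 27, 18, 22, 33, 12, 2, 28, 14, 19, 23, 4, 34, 0, 26, 13, 3, 25, 7, 8, 31, 29, 9, 15, 20, 32, 11, 24, 6, 30, 10, 5]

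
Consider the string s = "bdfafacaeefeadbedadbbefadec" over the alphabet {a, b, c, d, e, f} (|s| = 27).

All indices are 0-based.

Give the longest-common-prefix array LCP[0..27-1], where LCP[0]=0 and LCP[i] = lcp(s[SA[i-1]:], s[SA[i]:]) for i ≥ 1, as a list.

sorted suffixes:
  #0 SA[0]=5  'acaeefeadbedadbbefadec'
  #1 SA[1]=17  'adbbefadec'
  #2 SA[2]=12  'adbedadbbefadec'
  #3 SA[3]=23  'adec'
  #4 SA[4]=7  'aeefeadbedadbbefadec'
  #5 SA[5]=3  'afacaeefeadbedadbbefadec'
  #6 SA[6]=19  'bbefadec'
  #7 SA[7]=0  'bdfafacaeefeadbedadbbefadec'
  #8 SA[8]=14  'bedadbbefadec'
  #9 SA[9]=20  'befadec'
  #10 SA[10]=26  'c'
  #11 SA[11]=6  'caeefeadbedadbbefadec'
  #12 SA[12]=16  'dadbbefadec'
  #13 SA[13]=18  'dbbefadec'
  #14 SA[14]=13  'dbedadbbefadec'
  #15 SA[15]=24  'dec'
  #16 SA[16]=1  'dfafacaeefeadbedadbbefadec'
  #17 SA[17]=11  'eadbedadbbefadec'
  #18 SA[18]=25  'ec'
  #19 SA[19]=15  'edadbbefadec'
  #20 SA[20]=8  'eefeadbedadbbefadec'
  #21 SA[21]=21  'efadec'
  #22 SA[22]=9  'efeadbedadbbefadec'
  #23 SA[23]=4  'facaeefeadbedadbbefadec'
  #24 SA[24]=22  'fadec'
  #25 SA[25]=2  'fafacaeefeadbedadbbefadec'
  #26 SA[26]=10  'feadbedadbbefadec'

SA = [5, 17, 12, 23, 7, 3, 19, 0, 14, 20, 26, 6, 16, 18, 13, 24, 1, 11, 25, 15, 8, 21, 9, 4, 22, 2, 10]
i: (SA[i-1],SA[i]) lcp shared
  1: (5,17) 1 'a'
  2: (17,12) 3 'adb'
  3: (12,23) 2 'ad'
  4: (23,7) 1 'a'
  5: (7,3) 1 'a'
  6: (3,19) 0 ''
  7: (19,0) 1 'b'
  8: (0,14) 1 'b'
  9: (14,20) 2 'be'
  10: (20,26) 0 ''
  11: (26,6) 1 'c'
  12: (6,16) 0 ''
  13: (16,18) 1 'd'
  14: (18,13) 2 'db'
  15: (13,24) 1 'd'
  16: (24,1) 1 'd'
  17: (1,11) 0 ''
  18: (11,25) 1 'e'
  19: (25,15) 1 'e'
  20: (15,8) 1 'e'
  21: (8,21) 1 'e'
  22: (21,9) 2 'ef'
  23: (9,4) 0 ''
  24: (4,22) 2 'fa'
  25: (22,2) 2 'fa'
  26: (2,10) 1 'f'

[0, 1, 3, 2, 1, 1, 0, 1, 1, 2, 0, 1, 0, 1, 2, 1, 1, 0, 1, 1, 1, 1, 2, 0, 2, 2, 1]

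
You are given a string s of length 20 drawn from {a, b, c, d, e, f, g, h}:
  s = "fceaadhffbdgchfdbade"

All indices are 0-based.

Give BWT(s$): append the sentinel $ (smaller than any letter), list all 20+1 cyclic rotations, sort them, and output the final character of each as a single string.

rank  rotation               last
    0  $fceaadhffbdgchfdbade  e
    1  aadhffbdgchfdbade$fce  e
    2  ade$fceaadhffbdgchfdb  b
    3  adhffbdgchfdbade$fcea  a
    4  bade$fceaadhffbdgchfd  d
    5  bdgchfdbade$fceaadhff  f
    6  ceaadhffbdgchfdbade$f  f
    7  chfdbade$fceaadhffbdg  g
    8  dbade$fceaadhffbdgchf  f
    9  de$fceaadhffbdgchfdba  a
   10  dgchfdbade$fceaadhffb  b
   11  dhffbdgchfdbade$fceaa  a
   12  e$fceaadhffbdgchfdbad  d
   13  eaadhffbdgchfdbade$fc  c
   14  fbdgchfdbade$fceaadhf  f
   15  fceaadhffbdgchfdbade$  $
   16  fdbade$fceaadhffbdgch  h
   17  ffbdgchfdbade$fceaadh  h
   18  gchfdbade$fceaadhffbd  d
   19  hfdbade$fceaadhffbdgc  c
   20  hffbdgchfdbade$fceaad  d

eebadffgfabadcf$hhdcd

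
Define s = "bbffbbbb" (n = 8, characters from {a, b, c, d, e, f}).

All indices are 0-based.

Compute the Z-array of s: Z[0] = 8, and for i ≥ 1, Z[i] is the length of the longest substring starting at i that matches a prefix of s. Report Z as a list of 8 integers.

Z[0]=8
i=1: outside box; Z[1]=1 scan→box=[1,2)
i=2: outside box; Z[2]=0
i=3: outside box; Z[3]=0
i=4: outside box; Z[4]=2 scan→box=[4,6)
i=5: min(r-i=1, Z[1]=1)=1; Z[5]=2 scan→box=[5,7)
i=6: min(r-i=1, Z[1]=1)=1; Z[6]=2 scan→box=[6,8)
i=7: min(r-i=1, Z[1]=1)=1; Z[7]=1

[8, 1, 0, 0, 2, 2, 2, 1]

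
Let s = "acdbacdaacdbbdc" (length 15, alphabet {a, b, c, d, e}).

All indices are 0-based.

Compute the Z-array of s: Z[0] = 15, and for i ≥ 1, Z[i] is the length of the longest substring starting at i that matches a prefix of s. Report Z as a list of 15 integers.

[15, 0, 0, 0, 3, 0, 0, 1, 4, 0, 0, 0, 0, 0, 0]

Z[0]=15
i=1: fresh scan; Z[1]=0
i=2: fresh scan; Z[2]=0
i=3: fresh scan; Z[3]=0
i=4: fresh scan; Z[4]=3 extend→box=[4,7)
i=5: min(r-i=2, Z[1]=0)=0; Z[5]=0
i=6: min(r-i=1, Z[2]=0)=0; Z[6]=0
i=7: fresh scan; Z[7]=1 extend→box=[7,8)
i=8: fresh scan; Z[8]=4 extend→box=[8,12)
i=9: min(r-i=3, Z[1]=0)=0; Z[9]=0
i=10: min(r-i=2, Z[2]=0)=0; Z[10]=0
i=11: min(r-i=1, Z[3]=0)=0; Z[11]=0
i=12: fresh scan; Z[12]=0
i=13: fresh scan; Z[13]=0
i=14: fresh scan; Z[14]=0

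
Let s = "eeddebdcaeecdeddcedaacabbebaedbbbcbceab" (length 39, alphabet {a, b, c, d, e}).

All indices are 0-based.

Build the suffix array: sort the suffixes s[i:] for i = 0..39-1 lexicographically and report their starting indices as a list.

[19, 37, 22, 20, 27, 8, 38, 26, 30, 31, 23, 32, 34, 5, 24, 21, 7, 33, 11, 35, 16, 18, 29, 6, 15, 14, 2, 3, 12, 36, 25, 4, 10, 17, 28, 13, 1, 9, 0]

sorted suffixes:
  #0 SA[0]=19  'aacabbebaedbbbcbceab'
  #1 SA[1]=37  'ab'
  #2 SA[2]=22  'abbebaedbbbcbceab'
  #3 SA[3]=20  'acabbebaedbbbcbceab'
  #4 SA[4]=27  'aedbbbcbceab'
  #5 SA[5]=8  'aeecdeddcedaacabbebaedbbbcbceab'
  #6 SA[6]=38  'b'
  #7 SA[7]=26  'baedbbbcbceab'
  #8 SA[8]=30  'bbbcbceab'
  #9 SA[9]=31  'bbcbceab'
  #10 SA[10]=23  'bbebaedbbbcbceab'
  #11 SA[11]=32  'bcbceab'
  #12 SA[12]=34  'bceab'
  #13 SA[13]=5  'bdcaeecdeddcedaacabbebaedbbbcbceab'
  #14 SA[14]=24  'bebaedbbbcbceab'
  #15 SA[15]=21  'cabbebaedbbbcbceab'
  #16 SA[16]=7  'caeecdeddcedaacabbebaedbbbcbceab'
  #17 SA[17]=33  'cbceab'
  #18 SA[18]=11  'cdeddcedaacabbebaedbbbcbceab'
  #19 SA[19]=35  'ceab'
  #20 SA[20]=16  'cedaacabbebaedbbbcbceab'
  #21 SA[21]=18  'daacabbebaedbbbcbceab'
  #22 SA[22]=29  'dbbbcbceab'
  #23 SA[23]=6  'dcaeecdeddcedaacabbebaedbbbcbceab'
  #24 SA[24]=15  'dcedaacabbebaedbbbcbceab'
  #25 SA[25]=14  'ddcedaacabbebaedbbbcbceab'
  #26 SA[26]=2  'ddebdcaeecdeddcedaacabbebaedbbbcbceab'
  #27 SA[27]=3  'debdcaeecdeddcedaacabbebaedbbbcbceab'
  #28 SA[28]=12  'deddcedaacabbebaedbbbcbceab'
  #29 SA[29]=36  'eab'
  #30 SA[30]=25  'ebaedbbbcbceab'
  #31 SA[31]=4  'ebdcaeecdeddcedaacabbebaedbbbcbceab'
  #32 SA[32]=10  'ecdeddcedaacabbebaedbbbcbceab'
  #33 SA[33]=17  'edaacabbebaedbbbcbceab'
  #34 SA[34]=28  'edbbbcbceab'
  #35 SA[35]=13  'eddcedaacabbebaedbbbcbceab'
  #36 SA[36]=1  'eddebdcaeecdeddcedaacabbebaedbbbcbceab'
  #37 SA[37]=9  'eecdeddcedaacabbebaedbbbcbceab'
  #38 SA[38]=0  'eeddebdcaeecdeddcedaacabbebaedbbbcbceab'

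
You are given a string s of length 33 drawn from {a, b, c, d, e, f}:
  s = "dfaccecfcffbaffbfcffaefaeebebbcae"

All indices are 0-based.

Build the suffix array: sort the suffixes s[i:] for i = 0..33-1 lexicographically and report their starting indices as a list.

rank→(start, suffix):
  0 → (2, 'accecfcffbaffbfcffaefaeebebbcae')
  1 → (31, 'ae')
  2 → (23, 'aeebebbcae')
  3 → (20, 'aefaeebebbcae')
  4 → (12, 'affbfcffaefaeebebbcae')
  5 → (11, 'baffbfcffaefaeebebbcae')
  6 → (28, 'bbcae')
  7 → (29, 'bcae')
  8 → (26, 'bebbcae')
  9 → (15, 'bfcffaefaeebebbcae')
  10 → (30, 'cae')
  11 → (3, 'ccecfcffbaffbfcffaefaeebebbcae')
  12 → (4, 'cecfcffbaffbfcffaefaeebebbcae')
  13 → (6, 'cfcffbaffbfcffaefaeebebbcae')
  14 → (17, 'cffaefaeebebbcae')
  15 → (8, 'cffbaffbfcffaefaeebebbcae')
  16 → (0, 'dfaccecfcffbaffbfcffaefaeebebbcae')
  17 → (32, 'e')
  18 → (27, 'ebbcae')
  19 → (25, 'ebebbcae')
  20 → (5, 'ecfcffbaffbfcffaefaeebebbcae')
  21 → (24, 'eebebbcae')
  22 → (21, 'efaeebebbcae')
  23 → (1, 'faccecfcffbaffbfcffaefaeebebbcae')
  24 → (22, 'faeebebbcae')
  25 → (19, 'faefaeebebbcae')
  26 → (10, 'fbaffbfcffaefaeebebbcae')
  27 → (14, 'fbfcffaefaeebebbcae')
  28 → (16, 'fcffaefaeebebbcae')
  29 → (7, 'fcffbaffbfcffaefaeebebbcae')
  30 → (18, 'ffaefaeebebbcae')
  31 → (9, 'ffbaffbfcffaefaeebebbcae')
  32 → (13, 'ffbfcffaefaeebebbcae')

[2, 31, 23, 20, 12, 11, 28, 29, 26, 15, 30, 3, 4, 6, 17, 8, 0, 32, 27, 25, 5, 24, 21, 1, 22, 19, 10, 14, 16, 7, 18, 9, 13]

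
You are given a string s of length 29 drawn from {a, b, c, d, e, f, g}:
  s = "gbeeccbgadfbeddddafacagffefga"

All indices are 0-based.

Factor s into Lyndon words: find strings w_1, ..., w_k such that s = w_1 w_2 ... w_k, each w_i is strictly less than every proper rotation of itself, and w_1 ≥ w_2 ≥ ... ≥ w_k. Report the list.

emit factor 1: 'g' (i=0, period=1)
emit factor 2: 'beeccbg' (i=1, period=7)
emit factor 3: 'adfbeddddaf' (i=8, period=11)
emit factor 4: 'acagffefg' (i=19, period=9)
emit factor 5: 'a' (i=28, period=1)

["g", "beeccbg", "adfbeddddaf", "acagffefg", "a"]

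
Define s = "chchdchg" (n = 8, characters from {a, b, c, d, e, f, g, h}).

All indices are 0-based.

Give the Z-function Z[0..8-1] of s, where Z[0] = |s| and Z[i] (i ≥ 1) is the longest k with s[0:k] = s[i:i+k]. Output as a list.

Z[0]=8
i=1: fresh scan; Z[1]=0
i=2: fresh scan; Z[2]=2 scan→box=[2,4)
i=3: min(r-i=1, Z[1]=0)=0; Z[3]=0
i=4: fresh scan; Z[4]=0
i=5: fresh scan; Z[5]=2 scan→box=[5,7)
i=6: min(r-i=1, Z[1]=0)=0; Z[6]=0
i=7: fresh scan; Z[7]=0

[8, 0, 2, 0, 0, 2, 0, 0]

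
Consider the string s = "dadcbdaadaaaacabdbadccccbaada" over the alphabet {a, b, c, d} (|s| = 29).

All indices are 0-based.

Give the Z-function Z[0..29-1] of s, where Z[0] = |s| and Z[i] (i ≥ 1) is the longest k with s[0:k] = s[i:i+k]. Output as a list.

[29, 0, 1, 0, 0, 2, 0, 0, 2, 0, 0, 0, 0, 0, 0, 0, 1, 0, 0, 1, 0, 0, 0, 0, 0, 0, 0, 2, 0]

Z[0]=29
i=1: fresh scan; Z[1]=0
i=2: fresh scan; Z[2]=1 extend→box=[2,3)
i=3: fresh scan; Z[3]=0
i=4: fresh scan; Z[4]=0
i=5: fresh scan; Z[5]=2 extend→box=[5,7)
i=6: min(r-i=1, Z[1]=0)=0; Z[6]=0
i=7: fresh scan; Z[7]=0
i=8: fresh scan; Z[8]=2 extend→box=[8,10)
i=9: min(r-i=1, Z[1]=0)=0; Z[9]=0
i=10: fresh scan; Z[10]=0
i=11: fresh scan; Z[11]=0
i=12: fresh scan; Z[12]=0
i=13: fresh scan; Z[13]=0
i=14: fresh scan; Z[14]=0
i=15: fresh scan; Z[15]=0
i=16: fresh scan; Z[16]=1 extend→box=[16,17)
i=17: fresh scan; Z[17]=0
i=18: fresh scan; Z[18]=0
i=19: fresh scan; Z[19]=1 extend→box=[19,20)
i=20: fresh scan; Z[20]=0
i=21: fresh scan; Z[21]=0
i=22: fresh scan; Z[22]=0
i=23: fresh scan; Z[23]=0
i=24: fresh scan; Z[24]=0
i=25: fresh scan; Z[25]=0
i=26: fresh scan; Z[26]=0
i=27: fresh scan; Z[27]=2 extend→box=[27,29)
i=28: min(r-i=1, Z[1]=0)=0; Z[28]=0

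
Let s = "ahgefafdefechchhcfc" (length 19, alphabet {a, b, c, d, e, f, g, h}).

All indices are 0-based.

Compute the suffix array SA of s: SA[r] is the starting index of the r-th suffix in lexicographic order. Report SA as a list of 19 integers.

rank | idx | suffix
   0 |   5 | afdefechchhcfc
   1 |   0 | ahgefafdefechchhcfc
   2 |  18 | c
   3 |  16 | cfc
   4 |  11 | chchhcfc
   5 |  13 | chhcfc
   6 |   7 | defechchhcfc
   7 |  10 | echchhcfc
   8 |   3 | efafdefechchhcfc
   9 |   8 | efechchhcfc
  10 |   4 | fafdefechchhcfc
  11 |  17 | fc
  12 |   6 | fdefechchhcfc
  13 |   9 | fechchhcfc
  14 |   2 | gefafdefechchhcfc
  15 |  15 | hcfc
  16 |  12 | hchhcfc
  17 |   1 | hgefafdefechchhcfc
  18 |  14 | hhcfc

[5, 0, 18, 16, 11, 13, 7, 10, 3, 8, 4, 17, 6, 9, 2, 15, 12, 1, 14]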